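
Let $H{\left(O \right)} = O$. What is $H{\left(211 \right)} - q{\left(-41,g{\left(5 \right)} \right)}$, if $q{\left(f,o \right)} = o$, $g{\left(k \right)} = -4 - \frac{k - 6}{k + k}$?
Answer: $\frac{2149}{10} \approx 214.9$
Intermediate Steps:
$g{\left(k \right)} = -4 - \frac{-6 + k}{2 k}$
$H{\left(211 \right)} - q{\left(-41,g{\left(5 \right)} \right)} = 211 - \left(- \frac{9}{2} + \frac{3}{5}\right) = 211 - - \frac{39}{10} = 211 + \frac{39}{10} = \frac{2149}{10}$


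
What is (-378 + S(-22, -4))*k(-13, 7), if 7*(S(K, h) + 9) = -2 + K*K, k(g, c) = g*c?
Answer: 28951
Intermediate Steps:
k(g, c) = c*g
S(K, h) = -65/7 + K²/7 (S(K, h) = -9 + (-2 + K*K)/7 = -9 + (-2 + K²)/7 = -9 + (-2/7 + K²/7) = -65/7 + K²/7)
(-378 + S(-22, -4))*k(-13, 7) = (-378 + (-65/7 + (⅐)*(-22)²))*(7*(-13)) = (-378 + (-65/7 + (⅐)*484))*(-91) = (-378 + (-65/7 + 484/7))*(-91) = (-378 + 419/7)*(-91) = -2227/7*(-91) = 28951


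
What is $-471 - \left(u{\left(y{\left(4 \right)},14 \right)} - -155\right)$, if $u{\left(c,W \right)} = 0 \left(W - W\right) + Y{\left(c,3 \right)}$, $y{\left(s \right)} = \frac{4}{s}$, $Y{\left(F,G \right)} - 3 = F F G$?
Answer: $-632$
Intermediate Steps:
$Y{\left(F,G \right)} = 3 + G F^{2}$ ($Y{\left(F,G \right)} = 3 + F F G = 3 + F^{2} G = 3 + G F^{2}$)
$u{\left(c,W \right)} = 3 + 3 c^{2}$ ($u{\left(c,W \right)} = 0 \left(W - W\right) + \left(3 + 3 c^{2}\right) = 0 \cdot 0 + \left(3 + 3 c^{2}\right) = 0 + \left(3 + 3 c^{2}\right) = 3 + 3 c^{2}$)
$-471 - \left(u{\left(y{\left(4 \right)},14 \right)} - -155\right) = -471 - \left(\left(3 + 3 \left(\frac{4}{4}\right)^{2}\right) - -155\right) = -471 - \left(\left(3 + 3 \left(4 \cdot \frac{1}{4}\right)^{2}\right) + 155\right) = -471 - \left(\left(3 + 3 \cdot 1^{2}\right) + 155\right) = -471 - \left(\left(3 + 3 \cdot 1\right) + 155\right) = -471 - \left(\left(3 + 3\right) + 155\right) = -471 - \left(6 + 155\right) = -471 - 161 = -632$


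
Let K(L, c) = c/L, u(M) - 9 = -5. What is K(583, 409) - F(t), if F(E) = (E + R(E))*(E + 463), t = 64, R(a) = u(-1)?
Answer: -20891979/583 ≈ -35835.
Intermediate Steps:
u(M) = 4 (u(M) = 9 - 5 = 4)
R(a) = 4
F(E) = (4 + E)*(463 + E) (F(E) = (E + 4)*(E + 463) = (4 + E)*(463 + E))
K(583, 409) - F(t) = 409/583 - (1852 + 64² + 467*64) = 409*(1/583) - (1852 + 4096 + 29888) = 409/583 - 1*35836 = 409/583 - 35836 = -20891979/583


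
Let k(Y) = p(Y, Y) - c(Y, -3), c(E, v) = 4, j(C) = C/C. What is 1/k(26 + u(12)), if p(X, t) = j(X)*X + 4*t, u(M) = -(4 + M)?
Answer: 1/46 ≈ 0.021739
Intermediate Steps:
j(C) = 1
u(M) = -4 - M
p(X, t) = X + 4*t (p(X, t) = 1*X + 4*t = X + 4*t)
k(Y) = -4 + 5*Y (k(Y) = (Y + 4*Y) - 1*4 = 5*Y - 4 = -4 + 5*Y)
1/k(26 + u(12)) = 1/(-4 + 5*(26 + (-4 - 1*12))) = 1/(-4 + 5*(26 + (-4 - 12))) = 1/(-4 + 5*(26 - 16)) = 1/(-4 + 5*10) = 1/(-4 + 50) = 1/46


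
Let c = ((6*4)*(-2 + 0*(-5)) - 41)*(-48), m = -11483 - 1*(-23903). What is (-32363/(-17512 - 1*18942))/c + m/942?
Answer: 322369261151/24449843616 ≈ 13.185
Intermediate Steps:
m = 12420 (m = -11483 + 23903 = 12420)
c = 4272 (c = (24*(-2 + 0) - 41)*(-48) = (24*(-2) - 41)*(-48) = (-48 - 41)*(-48) = -89*(-48) = 4272)
(-32363/(-17512 - 1*18942))/c + m/942 = -32363/(-17512 - 1*18942)/4272 + 12420/942 = -32363/(-17512 - 18942)*(1/4272) + 12420*(1/942) = -32363/(-36454)*(1/4272) + 2070/157 = -32363*(-1/36454)*(1/4272) + 2070/157 = (32363/36454)*(1/4272) + 2070/157 = 32363/155731488 + 2070/157 = 322369261151/24449843616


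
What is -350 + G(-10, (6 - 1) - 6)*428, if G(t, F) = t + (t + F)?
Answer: -9338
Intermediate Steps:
G(t, F) = F + 2*t (G(t, F) = t + (F + t) = F + 2*t)
-350 + G(-10, (6 - 1) - 6)*428 = -350 + (((6 - 1) - 6) + 2*(-10))*428 = -350 + ((5 - 6) - 20)*428 = -350 + (-1 - 20)*428 = -350 - 21*428 = -350 - 8988 = -9338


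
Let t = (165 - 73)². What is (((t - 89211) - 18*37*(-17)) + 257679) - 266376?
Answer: -78122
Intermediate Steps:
t = 8464 (t = 92² = 8464)
(((t - 89211) - 18*37*(-17)) + 257679) - 266376 = (((8464 - 89211) - 18*37*(-17)) + 257679) - 266376 = ((-80747 - 666*(-17)) + 257679) - 266376 = ((-80747 + 11322) + 257679) - 266376 = (-69425 + 257679) - 266376 = 188254 - 266376 = -78122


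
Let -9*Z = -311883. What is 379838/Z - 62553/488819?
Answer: 550513021533/50818112059 ≈ 10.833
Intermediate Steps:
Z = 103961/3 (Z = -1/9*(-311883) = 103961/3 ≈ 34654.)
379838/Z - 62553/488819 = 379838/(103961/3) - 62553/488819 = 379838*(3/103961) - 62553*1/488819 = 1139514/103961 - 62553/488819 = 550513021533/50818112059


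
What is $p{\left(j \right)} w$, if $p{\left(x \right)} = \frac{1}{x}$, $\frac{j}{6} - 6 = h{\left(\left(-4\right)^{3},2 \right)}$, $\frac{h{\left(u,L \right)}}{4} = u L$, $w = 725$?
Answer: $- \frac{725}{3036} \approx -0.2388$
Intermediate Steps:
$h{\left(u,L \right)} = 4 L u$ ($h{\left(u,L \right)} = 4 u L = 4 L u$)
$j = -3036$ ($j = 36 + 6 \cdot 4 \cdot 2 \left(-4\right)^{3} = 36 + 6 \cdot 4 \cdot 2 \left(-64\right) = 36 + 6 \left(-512\right) = 36 - 3072 = -3036$)
$p{\left(j \right)} w = \frac{1}{-3036} \cdot 725 = \left(- \frac{1}{3036}\right) 725 = - \frac{725}{3036}$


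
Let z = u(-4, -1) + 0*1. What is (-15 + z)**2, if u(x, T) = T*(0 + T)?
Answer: 196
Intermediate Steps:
u(x, T) = T**2 (u(x, T) = T*T = T**2)
z = 1 (z = (-1)**2 + 0*1 = 1 + 0 = 1)
(-15 + z)**2 = (-15 + 1)**2 = (-14)**2 = 196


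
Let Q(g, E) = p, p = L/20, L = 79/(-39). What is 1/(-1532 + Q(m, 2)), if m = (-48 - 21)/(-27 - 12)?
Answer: -780/1195039 ≈ -0.00065270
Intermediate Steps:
L = -79/39 (L = 79*(-1/39) = -79/39 ≈ -2.0256)
m = 23/13 (m = -69/(-39) = -69*(-1/39) = 23/13 ≈ 1.7692)
p = -79/780 (p = -79/39/20 = -79/39*1/20 = -79/780 ≈ -0.10128)
Q(g, E) = -79/780
1/(-1532 + Q(m, 2)) = 1/(-1532 - 79/780) = 1/(-1195039/780) = -780/1195039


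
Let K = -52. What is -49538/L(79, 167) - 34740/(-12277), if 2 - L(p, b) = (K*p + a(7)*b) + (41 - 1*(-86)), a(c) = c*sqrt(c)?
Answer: -157397712977/5523213591 - 4136423*sqrt(7)/449883 ≈ -52.824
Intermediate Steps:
a(c) = c**(3/2)
L(p, b) = -125 + 52*p - 7*b*sqrt(7) (L(p, b) = 2 - ((-52*p + 7**(3/2)*b) + (41 - 1*(-86))) = 2 - ((-52*p + (7*sqrt(7))*b) + (41 + 86)) = 2 - ((-52*p + 7*b*sqrt(7)) + 127) = 2 - (127 - 52*p + 7*b*sqrt(7)) = 2 + (-127 + 52*p - 7*b*sqrt(7)) = -125 + 52*p - 7*b*sqrt(7))
-49538/L(79, 167) - 34740/(-12277) = -49538/(-125 + 52*79 - 7*167*sqrt(7)) - 34740/(-12277) = -49538/(-125 + 4108 - 1169*sqrt(7)) - 34740*(-1/12277) = -49538/(3983 - 1169*sqrt(7)) + 34740/12277 = 34740/12277 - 49538/(3983 - 1169*sqrt(7))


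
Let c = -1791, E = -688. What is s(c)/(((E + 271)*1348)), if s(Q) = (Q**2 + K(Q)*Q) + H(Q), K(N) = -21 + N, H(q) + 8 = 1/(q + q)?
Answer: -23114520629/2013499512 ≈ -11.480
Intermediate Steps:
H(q) = -8 + 1/(2*q) (H(q) = -8 + 1/(q + q) = -8 + 1/(2*q))
s(Q) = -8 + Q**2 + 1/(2*Q) + Q*(-21 + Q) (s(Q) = (Q**2 + (-21 + Q)*Q) + (-8 + 1/(2*Q)) = (Q**2 + Q*(-21 + Q)) + (-8 + 1/(2*Q)) = -8 + Q**2 + 1/(2*Q) + Q*(-21 + Q))
s(c)/(((E + 271)*1348)) = (-8 + (1/2)/(-1791) - 21*(-1791) + 2*(-1791)**2)/(((-688 + 271)*1348)) = (-8 + (1/2)*(-1/1791) + 37611 + 2*3207681)/((-417*1348)) = (-8 - 1/3582 + 37611 + 6415362)/(-562116) = (23114520629/3582)*(-1/562116) = -23114520629/2013499512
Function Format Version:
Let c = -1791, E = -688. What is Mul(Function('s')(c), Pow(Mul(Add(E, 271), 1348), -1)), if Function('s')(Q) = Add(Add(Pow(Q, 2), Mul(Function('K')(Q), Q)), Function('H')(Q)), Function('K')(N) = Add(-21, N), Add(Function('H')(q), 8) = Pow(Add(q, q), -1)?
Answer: Rational(-23114520629, 2013499512) ≈ -11.480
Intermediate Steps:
Function('H')(q) = Add(-8, Mul(Rational(1, 2), Pow(q, -1))) (Function('H')(q) = Add(-8, Pow(Add(q, q), -1)) = Add(-8, Pow(Mul(2, q), -1)) = Add(-8, Mul(Rational(1, 2), Pow(q, -1))))
Function('s')(Q) = Add(-8, Pow(Q, 2), Mul(Rational(1, 2), Pow(Q, -1)), Mul(Q, Add(-21, Q))) (Function('s')(Q) = Add(Add(Pow(Q, 2), Mul(Add(-21, Q), Q)), Add(-8, Mul(Rational(1, 2), Pow(Q, -1)))) = Add(Add(Pow(Q, 2), Mul(Q, Add(-21, Q))), Add(-8, Mul(Rational(1, 2), Pow(Q, -1)))) = Add(-8, Pow(Q, 2), Mul(Rational(1, 2), Pow(Q, -1)), Mul(Q, Add(-21, Q))))
Mul(Function('s')(c), Pow(Mul(Add(E, 271), 1348), -1)) = Mul(Add(-8, Mul(Rational(1, 2), Pow(-1791, -1)), Mul(-21, -1791), Mul(2, Pow(-1791, 2))), Pow(Mul(Add(-688, 271), 1348), -1)) = Mul(Add(-8, Mul(Rational(1, 2), Rational(-1, 1791)), 37611, Mul(2, 3207681)), Pow(Mul(-417, 1348), -1)) = Mul(Add(-8, Rational(-1, 3582), 37611, 6415362), Pow(-562116, -1)) = Mul(Rational(23114520629, 3582), Rational(-1, 562116)) = Rational(-23114520629, 2013499512)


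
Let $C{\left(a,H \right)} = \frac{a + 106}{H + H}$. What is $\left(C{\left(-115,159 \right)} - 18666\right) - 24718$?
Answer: $- \frac{4598707}{106} \approx -43384.0$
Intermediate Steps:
$C{\left(a,H \right)} = \frac{106 + a}{2 H}$
$\left(C{\left(-115,159 \right)} - 18666\right) - 24718 = \left(\frac{106 - 115}{2 \cdot 159} - 18666\right) - 24718 = \left(\frac{1}{2} \cdot \frac{1}{159} \left(-9\right) - 18666\right) - 24718 = \left(- \frac{3}{106} - 18666\right) - 24718 = - \frac{1978599}{106} - 24718 = - \frac{4598707}{106}$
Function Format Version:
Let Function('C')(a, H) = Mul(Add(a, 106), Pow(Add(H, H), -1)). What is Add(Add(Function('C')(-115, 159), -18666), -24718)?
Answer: Rational(-4598707, 106) ≈ -43384.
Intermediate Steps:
Function('C')(a, H) = Mul(Rational(1, 2), Pow(H, -1), Add(106, a)) (Function('C')(a, H) = Mul(Add(106, a), Pow(Mul(2, H), -1)) = Mul(Add(106, a), Mul(Rational(1, 2), Pow(H, -1))) = Mul(Rational(1, 2), Pow(H, -1), Add(106, a)))
Add(Add(Function('C')(-115, 159), -18666), -24718) = Add(Add(Mul(Rational(1, 2), Pow(159, -1), Add(106, -115)), -18666), -24718) = Add(Add(Mul(Rational(1, 2), Rational(1, 159), -9), -18666), -24718) = Add(Add(Rational(-3, 106), -18666), -24718) = Add(Rational(-1978599, 106), -24718) = Rational(-4598707, 106)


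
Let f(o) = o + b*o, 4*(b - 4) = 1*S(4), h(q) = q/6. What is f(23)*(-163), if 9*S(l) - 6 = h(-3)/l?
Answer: -5574763/288 ≈ -19357.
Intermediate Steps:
h(q) = q/6 (h(q) = q*(⅙) = q/6)
S(l) = ⅔ - 1/(18*l) (S(l) = ⅔ + (((⅙)*(-3))/l)/9 = ⅔ + (-1/(2*l))/9 = ⅔ - 1/(18*l))
b = 1199/288 (b = 4 + (1*((1/18)*(-1 + 12*4)/4))/4 = 4 + (1*((1/18)*(¼)*(-1 + 48)))/4 = 4 + (1*((1/18)*(¼)*47))/4 = 4 + (1*(47/72))/4 = 4 + (¼)*(47/72) = 4 + 47/288 = 1199/288 ≈ 4.1632)
f(o) = 1487*o/288 (f(o) = o + 1199*o/288 = 1487*o/288)
f(23)*(-163) = ((1487/288)*23)*(-163) = (34201/288)*(-163) = -5574763/288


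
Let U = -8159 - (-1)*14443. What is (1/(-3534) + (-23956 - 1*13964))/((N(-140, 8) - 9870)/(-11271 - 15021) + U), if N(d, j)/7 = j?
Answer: -41944904953/6951409217 ≈ -6.0340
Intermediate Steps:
N(d, j) = 7*j
U = 6284 (U = -8159 - 1*(-14443) = -8159 + 14443 = 6284)
(1/(-3534) + (-23956 - 1*13964))/((N(-140, 8) - 9870)/(-11271 - 15021) + U) = (1/(-3534) + (-23956 - 1*13964))/((7*8 - 9870)/(-11271 - 15021) + 6284) = (-1/3534 + (-23956 - 13964))/((56 - 9870)/(-26292) + 6284) = (-1/3534 - 37920)/(-9814*(-1/26292) + 6284) = -134009281/(3534*(701/1878 + 6284)) = -134009281/(3534*11802053/1878) = -134009281/3534*1878/11802053 = -41944904953/6951409217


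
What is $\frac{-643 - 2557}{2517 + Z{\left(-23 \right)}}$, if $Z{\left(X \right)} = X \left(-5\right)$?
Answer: $- \frac{400}{329} \approx -1.2158$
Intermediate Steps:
$Z{\left(X \right)} = - 5 X$
$\frac{-643 - 2557}{2517 + Z{\left(-23 \right)}} = \frac{-643 - 2557}{2517 - -115} = - \frac{3200}{2517 + 115} = - \frac{3200}{2632} = \left(-3200\right) \frac{1}{2632} = - \frac{400}{329}$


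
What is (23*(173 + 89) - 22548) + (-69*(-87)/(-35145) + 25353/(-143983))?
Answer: -9289749267156/562253615 ≈ -16522.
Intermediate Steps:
(23*(173 + 89) - 22548) + (-69*(-87)/(-35145) + 25353/(-143983)) = (23*262 - 22548) + (6003*(-1/35145) + 25353*(-1/143983)) = (6026 - 22548) + (-667/3905 - 25353/143983) = -16522 - 195040126/562253615 = -9289749267156/562253615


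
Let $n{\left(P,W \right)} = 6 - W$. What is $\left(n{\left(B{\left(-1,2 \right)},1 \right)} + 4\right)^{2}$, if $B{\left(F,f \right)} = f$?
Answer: $81$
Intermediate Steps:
$\left(n{\left(B{\left(-1,2 \right)},1 \right)} + 4\right)^{2} = \left(\left(6 - 1\right) + 4\right)^{2} = \left(5 + 4\right)^{2} = 9^{2} = 81$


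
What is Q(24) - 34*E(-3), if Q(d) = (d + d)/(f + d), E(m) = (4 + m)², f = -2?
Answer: -350/11 ≈ -31.818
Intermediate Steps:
Q(d) = 2*d/(-2 + d) (Q(d) = (d + d)/(-2 + d) = (2*d)/(-2 + d) = 2*d/(-2 + d))
Q(24) - 34*E(-3) = 2*24/(-2 + 24) - 34*(4 - 3)² = 2*24/22 - 34*1² = 2*24*(1/22) - 34*1 = 24/11 - 34 = -350/11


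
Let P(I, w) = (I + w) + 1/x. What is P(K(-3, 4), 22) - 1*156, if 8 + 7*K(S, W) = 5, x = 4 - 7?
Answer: -2830/21 ≈ -134.76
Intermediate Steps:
x = -3
K(S, W) = -3/7 (K(S, W) = -8/7 + (1/7)*5 = -8/7 + 5/7 = -3/7)
P(I, w) = -1/3 + I + w (P(I, w) = (I + w) + 1/(-3) = (I + w) - 1/3 = -1/3 + I + w)
P(K(-3, 4), 22) - 1*156 = (-1/3 - 3/7 + 22) - 1*156 = 446/21 - 156 = -2830/21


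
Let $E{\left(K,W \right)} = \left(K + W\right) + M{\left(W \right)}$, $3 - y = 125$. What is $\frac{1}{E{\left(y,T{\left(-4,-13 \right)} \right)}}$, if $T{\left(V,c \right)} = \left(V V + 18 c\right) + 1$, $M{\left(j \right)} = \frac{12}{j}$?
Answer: $- \frac{217}{73575} \approx -0.0029494$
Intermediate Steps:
$y = -122$ ($y = 3 - 125 = -122$)
$T{\left(V,c \right)} = 1 + V^{2} + 18 c$ ($T{\left(V,c \right)} = \left(V^{2} + 18 c\right) + 1 = 1 + V^{2} + 18 c$)
$E{\left(K,W \right)} = K + W + \frac{12}{W}$ ($E{\left(K,W \right)} = \left(K + W\right) + \frac{12}{W} = K + W + \frac{12}{W}$)
$\frac{1}{E{\left(y,T{\left(-4,-13 \right)} \right)}} = \frac{1}{-122 + \left(1 + \left(-4\right)^{2} + 18 \left(-13\right)\right) + \frac{12}{1 + \left(-4\right)^{2} + 18 \left(-13\right)}} = \frac{1}{-122 + \left(1 + 16 - 234\right) + \frac{12}{1 + 16 - 234}} = \frac{1}{-122 - 217 + \frac{12}{-217}} = \frac{1}{-122 - 217 + 12 \left(- \frac{1}{217}\right)} = \frac{1}{-122 - 217 - \frac{12}{217}} = \frac{1}{- \frac{73575}{217}} = - \frac{217}{73575}$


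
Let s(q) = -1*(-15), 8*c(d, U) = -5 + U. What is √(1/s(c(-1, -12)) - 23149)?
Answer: I*√5208510/15 ≈ 152.15*I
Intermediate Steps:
c(d, U) = -5/8 + U/8 (c(d, U) = (-5 + U)/8 = -5/8 + U/8)
s(q) = 15
√(1/s(c(-1, -12)) - 23149) = √(1/15 - 23149) = √(-347234/15) = I*√5208510/15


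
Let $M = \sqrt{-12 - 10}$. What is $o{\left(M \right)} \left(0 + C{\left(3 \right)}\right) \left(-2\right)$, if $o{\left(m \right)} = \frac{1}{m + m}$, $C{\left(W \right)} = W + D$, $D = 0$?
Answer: $\frac{3 i \sqrt{22}}{22} \approx 0.6396 i$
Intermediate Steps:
$C{\left(W \right)} = W$ ($C{\left(W \right)} = W + 0 = W$)
$M = i \sqrt{22}$ ($M = \sqrt{-12 - 10} = \sqrt{-22} = i \sqrt{22} \approx 4.6904 i$)
$o{\left(m \right)} = \frac{1}{2 m}$
$o{\left(M \right)} \left(0 + C{\left(3 \right)}\right) \left(-2\right) = \frac{1}{2 i \sqrt{22}} \left(0 + 3\right) \left(-2\right) = \frac{\left(- \frac{1}{22}\right) i \sqrt{22}}{2} \cdot 3 \left(-2\right) = - \frac{i \sqrt{22}}{44} \left(-6\right) = \frac{3 i \sqrt{22}}{22}$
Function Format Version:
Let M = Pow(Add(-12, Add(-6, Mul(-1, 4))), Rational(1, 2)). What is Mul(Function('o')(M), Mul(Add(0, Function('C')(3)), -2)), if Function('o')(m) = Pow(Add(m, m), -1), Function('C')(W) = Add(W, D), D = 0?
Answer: Mul(Rational(3, 22), I, Pow(22, Rational(1, 2))) ≈ Mul(0.63960, I)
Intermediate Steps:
Function('C')(W) = W (Function('C')(W) = Add(W, 0) = W)
M = Mul(I, Pow(22, Rational(1, 2))) (M = Pow(Add(-12, Add(-6, -4)), Rational(1, 2)) = Pow(Add(-12, -10), Rational(1, 2)) = Pow(-22, Rational(1, 2)) = Mul(I, Pow(22, Rational(1, 2))) ≈ Mul(4.6904, I))
Function('o')(m) = Mul(Rational(1, 2), Pow(m, -1)) (Function('o')(m) = Pow(Mul(2, m), -1) = Mul(Rational(1, 2), Pow(m, -1)))
Mul(Function('o')(M), Mul(Add(0, Function('C')(3)), -2)) = Mul(Mul(Rational(1, 2), Pow(Mul(I, Pow(22, Rational(1, 2))), -1)), Mul(Add(0, 3), -2)) = Mul(Mul(Rational(1, 2), Mul(Rational(-1, 22), I, Pow(22, Rational(1, 2)))), Mul(3, -2)) = Mul(Mul(Rational(-1, 44), I, Pow(22, Rational(1, 2))), -6) = Mul(Rational(3, 22), I, Pow(22, Rational(1, 2)))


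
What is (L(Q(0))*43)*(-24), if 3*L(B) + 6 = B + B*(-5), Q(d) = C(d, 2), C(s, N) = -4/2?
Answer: -688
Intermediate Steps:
C(s, N) = -2 (C(s, N) = -4*1/2 = -2)
Q(d) = -2
L(B) = -2 - 4*B/3 (L(B) = -2 + (B + B*(-5))/3 = -2 + (B - 5*B)/3 = -2 + (-4*B)/3 = -2 - 4*B/3)
(L(Q(0))*43)*(-24) = ((-2 - 4/3*(-2))*43)*(-24) = ((-2 + 8/3)*43)*(-24) = ((2/3)*43)*(-24) = (86/3)*(-24) = -688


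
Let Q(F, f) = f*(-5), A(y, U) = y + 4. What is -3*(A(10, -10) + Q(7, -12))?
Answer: -222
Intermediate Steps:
A(y, U) = 4 + y
Q(F, f) = -5*f
-3*(A(10, -10) + Q(7, -12)) = -3*((4 + 10) - 5*(-12)) = -3*(14 + 60) = -3*74 = -222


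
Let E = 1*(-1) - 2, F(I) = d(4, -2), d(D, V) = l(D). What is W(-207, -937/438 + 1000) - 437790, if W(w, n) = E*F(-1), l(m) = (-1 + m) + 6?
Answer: -437817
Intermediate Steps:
l(m) = 5 + m
d(D, V) = 5 + D
F(I) = 9 (F(I) = 5 + 4 = 9)
E = -3 (E = -1 - 2 = -3)
W(w, n) = -27 (W(w, n) = -3*9 = -27)
W(-207, -937/438 + 1000) - 437790 = -27 - 437790 = -437817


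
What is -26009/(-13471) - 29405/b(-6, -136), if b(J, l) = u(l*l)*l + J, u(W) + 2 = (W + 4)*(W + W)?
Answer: 2420706708044361/1253771184128714 ≈ 1.9307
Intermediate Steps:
u(W) = -2 + 2*W*(4 + W) (u(W) = -2 + (W + 4)*(W + W) = -2 + (4 + W)*(2*W) = -2 + 2*W*(4 + W))
b(J, l) = J + l*(-2 + 2*l**4 + 8*l**2) (b(J, l) = (-2 + 2*(l*l)**2 + 8*(l*l))*l + J = (-2 + 2*(l**2)**2 + 8*l**2)*l + J = (-2 + 2*l**4 + 8*l**2)*l + J = l*(-2 + 2*l**4 + 8*l**2) + J = J + l*(-2 + 2*l**4 + 8*l**2))
-26009/(-13471) - 29405/b(-6, -136) = -26009/(-13471) - 29405/(-6 + 2*(-136)*(-1 + (-136)**4 + 4*(-136)**2)) = -26009*(-1/13471) - 29405/(-6 + 2*(-136)*(-1 + 342102016 + 4*18496)) = 26009/13471 - 29405/(-6 + 2*(-136)*(-1 + 342102016 + 73984)) = 26009/13471 - 29405/(-6 + 2*(-136)*342175999) = 26009/13471 - 29405/(-6 - 93071871728) = 26009/13471 - 29405/(-93071871734) = 26009/13471 - 29405*(-1/93071871734) = 26009/13471 + 29405/93071871734 = 2420706708044361/1253771184128714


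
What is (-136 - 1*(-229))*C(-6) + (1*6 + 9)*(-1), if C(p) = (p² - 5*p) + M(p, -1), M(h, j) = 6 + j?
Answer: 6588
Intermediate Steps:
C(p) = 5 + p² - 5*p (C(p) = (p² - 5*p) + (6 - 1) = (p² - 5*p) + 5 = 5 + p² - 5*p)
(-136 - 1*(-229))*C(-6) + (1*6 + 9)*(-1) = (-136 - 1*(-229))*(5 + (-6)² - 5*(-6)) + (1*6 + 9)*(-1) = (-136 + 229)*(5 + 36 + 30) + (6 + 9)*(-1) = 93*71 + 15*(-1) = 6603 - 15 = 6588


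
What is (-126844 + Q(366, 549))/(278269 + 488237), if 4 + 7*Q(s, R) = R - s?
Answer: -887729/5365542 ≈ -0.16545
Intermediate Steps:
Q(s, R) = -4/7 - s/7 + R/7 (Q(s, R) = -4/7 + (R - s)/7 = -4/7 + (-s/7 + R/7) = -4/7 - s/7 + R/7)
(-126844 + Q(366, 549))/(278269 + 488237) = (-126844 + (-4/7 - ⅐*366 + (⅐)*549))/(278269 + 488237) = (-126844 + (-4/7 - 366/7 + 549/7))/766506 = (-126844 + 179/7)*(1/766506) = -887729/7*1/766506 = -887729/5365542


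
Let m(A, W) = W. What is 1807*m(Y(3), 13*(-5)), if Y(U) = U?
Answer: -117455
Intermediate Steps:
1807*m(Y(3), 13*(-5)) = 1807*(13*(-5)) = 1807*(-65) = -117455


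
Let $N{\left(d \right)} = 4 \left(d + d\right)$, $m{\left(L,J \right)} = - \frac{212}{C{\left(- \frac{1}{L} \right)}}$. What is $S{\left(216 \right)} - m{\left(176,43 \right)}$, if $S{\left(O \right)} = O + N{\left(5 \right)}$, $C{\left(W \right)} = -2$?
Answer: $150$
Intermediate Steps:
$m{\left(L,J \right)} = 106$ ($m{\left(L,J \right)} = - \frac{212}{-2} = \left(-212\right) \left(- \frac{1}{2}\right) = 106$)
$N{\left(d \right)} = 8 d$ ($N{\left(d \right)} = 4 \cdot 2 d = 8 d$)
$S{\left(O \right)} = 40 + O$ ($S{\left(O \right)} = O + 8 \cdot 5 = O + 40 = 40 + O$)
$S{\left(216 \right)} - m{\left(176,43 \right)} = \left(40 + 216\right) - 106 = 256 - 106 = 150$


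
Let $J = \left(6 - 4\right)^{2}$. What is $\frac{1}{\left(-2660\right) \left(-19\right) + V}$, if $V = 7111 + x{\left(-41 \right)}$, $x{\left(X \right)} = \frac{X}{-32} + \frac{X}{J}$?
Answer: $\frac{32}{1844545} \approx 1.7348 \cdot 10^{-5}$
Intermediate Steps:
$J = 4$ ($J = 2^{2} = 4$)
$x{\left(X \right)} = \frac{7 X}{32}$ ($x{\left(X \right)} = \frac{X}{-32} + \frac{X}{4} = X \left(- \frac{1}{32}\right) + X \frac{1}{4} = - \frac{X}{32} + \frac{X}{4} = \frac{7 X}{32}$)
$V = \frac{227265}{32}$ ($V = 7111 + \frac{7}{32} \left(-41\right) = 7111 - \frac{287}{32} = \frac{227265}{32} \approx 7102.0$)
$\frac{1}{\left(-2660\right) \left(-19\right) + V} = \frac{1}{\left(-2660\right) \left(-19\right) + \frac{227265}{32}} = \frac{1}{50540 + \frac{227265}{32}} = \frac{1}{\frac{1844545}{32}} = \frac{32}{1844545}$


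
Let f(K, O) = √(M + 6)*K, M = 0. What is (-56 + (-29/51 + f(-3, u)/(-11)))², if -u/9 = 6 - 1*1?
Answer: 1007250679/314721 - 5770*√6/187 ≈ 3124.9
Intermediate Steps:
u = -45 (u = -9*(6 - 1*1) = -9*(6 - 1) = -9*5 = -45)
f(K, O) = K*√6 (f(K, O) = √(0 + 6)*K = √6*K = K*√6)
(-56 + (-29/51 + f(-3, u)/(-11)))² = (-56 + (-29/51 - 3*√6/(-11)))² = (-56 + (-29*1/51 - 3*√6*(-1/11)))² = (-56 + (-29/51 + 3*√6/11))² = (-2885/51 + 3*√6/11)²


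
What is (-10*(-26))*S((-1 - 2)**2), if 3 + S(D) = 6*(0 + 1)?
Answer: 780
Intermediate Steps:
S(D) = 3 (S(D) = -3 + 6*(0 + 1) = -3 + 6*1 = -3 + 6 = 3)
(-10*(-26))*S((-1 - 2)**2) = -10*(-26)*3 = 260*3 = 780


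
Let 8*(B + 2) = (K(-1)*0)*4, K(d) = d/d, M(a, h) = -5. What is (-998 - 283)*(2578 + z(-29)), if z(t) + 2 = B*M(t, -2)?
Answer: -3312666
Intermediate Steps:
K(d) = 1
B = -2 (B = -2 + ((1*0)*4)/8 = -2 + (0*4)/8 = -2 + (1/8)*0 = -2 + 0 = -2)
z(t) = 8 (z(t) = -2 - 2*(-5) = -2 + 10 = 8)
(-998 - 283)*(2578 + z(-29)) = (-998 - 283)*(2578 + 8) = -1281*2586 = -3312666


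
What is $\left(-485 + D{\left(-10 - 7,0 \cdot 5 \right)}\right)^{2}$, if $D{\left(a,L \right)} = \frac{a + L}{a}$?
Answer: $234256$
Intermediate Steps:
$D{\left(a,L \right)} = \frac{L + a}{a}$
$\left(-485 + D{\left(-10 - 7,0 \cdot 5 \right)}\right)^{2} = \left(-485 + \frac{0 \cdot 5 - 17}{-10 - 7}\right)^{2} = \left(-485 + \frac{0 - 17}{-17}\right)^{2} = \left(-485 - -1\right)^{2} = \left(-485 + 1\right)^{2} = \left(-484\right)^{2} = 234256$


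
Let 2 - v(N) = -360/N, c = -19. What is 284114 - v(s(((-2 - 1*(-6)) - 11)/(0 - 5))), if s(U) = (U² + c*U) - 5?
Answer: 70178664/247 ≈ 2.8412e+5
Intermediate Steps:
s(U) = -5 + U² - 19*U (s(U) = (U² - 19*U) - 5 = -5 + U² - 19*U)
v(N) = 2 + 360/N (v(N) = 2 - (-360)/N = 2 + 360/N)
284114 - v(s(((-2 - 1*(-6)) - 11)/(0 - 5))) = 284114 - (2 + 360/(-5 + (((-2 - 1*(-6)) - 11)/(0 - 5))² - 19*((-2 - 1*(-6)) - 11)/(0 - 5))) = 284114 - (2 + 360/(-5 + (((-2 + 6) - 11)/(-5))² - 19*((-2 + 6) - 11)/(-5))) = 284114 - (2 + 360/(-5 + ((4 - 11)*(-⅕))² - 19*(4 - 11)*(-1)/5)) = 284114 - (2 + 360/(-5 + (-7*(-⅕))² - (-133)*(-1)/5)) = 284114 - (2 + 360/(-5 + (7/5)² - 19*7/5)) = 284114 - (2 + 360/(-5 + 49/25 - 133/5)) = 284114 - (2 + 360/(-741/25)) = 284114 - (2 + 360*(-25/741)) = 284114 - (2 - 3000/247) = 284114 - 1*(-2506/247) = 284114 + 2506/247 = 70178664/247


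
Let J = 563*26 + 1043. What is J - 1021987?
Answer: -1006306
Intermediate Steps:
J = 15681 (J = 14638 + 1043 = 15681)
J - 1021987 = 15681 - 1021987 = -1006306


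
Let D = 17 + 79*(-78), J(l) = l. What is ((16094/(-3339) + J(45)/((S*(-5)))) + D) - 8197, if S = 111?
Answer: -1772459201/123543 ≈ -14347.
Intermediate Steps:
D = -6145 (D = 17 - 6162 = -6145)
((16094/(-3339) + J(45)/((S*(-5)))) + D) - 8197 = ((16094/(-3339) + 45/((111*(-5)))) - 6145) - 8197 = ((16094*(-1/3339) + 45/(-555)) - 6145) - 8197 = ((-16094/3339 + 45*(-1/555)) - 6145) - 8197 = ((-16094/3339 - 3/37) - 6145) - 8197 = (-605495/123543 - 6145) - 8197 = -759777230/123543 - 8197 = -1772459201/123543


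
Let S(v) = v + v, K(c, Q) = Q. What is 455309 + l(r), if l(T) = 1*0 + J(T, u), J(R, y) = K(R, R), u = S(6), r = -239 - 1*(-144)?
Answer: 455214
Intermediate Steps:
r = -95 (r = -239 + 144 = -95)
S(v) = 2*v
u = 12 (u = 2*6 = 12)
J(R, y) = R
l(T) = T (l(T) = 1*0 + T = 0 + T = T)
455309 + l(r) = 455309 - 95 = 455214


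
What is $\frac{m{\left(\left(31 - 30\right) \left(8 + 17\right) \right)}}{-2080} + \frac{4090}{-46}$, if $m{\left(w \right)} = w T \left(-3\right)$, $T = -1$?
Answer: $- \frac{851065}{9568} \approx -88.949$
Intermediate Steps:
$m{\left(w \right)} = 3 w$ ($m{\left(w \right)} = w \left(-1\right) \left(-3\right) = - w \left(-3\right) = 3 w$)
$\frac{m{\left(\left(31 - 30\right) \left(8 + 17\right) \right)}}{-2080} + \frac{4090}{-46} = \frac{3 \left(31 - 30\right) \left(8 + 17\right)}{-2080} + \frac{4090}{-46} = 3 \cdot 1 \cdot 25 \left(- \frac{1}{2080}\right) + 4090 \left(- \frac{1}{46}\right) = 3 \cdot 25 \left(- \frac{1}{2080}\right) - \frac{2045}{23} = 75 \left(- \frac{1}{2080}\right) - \frac{2045}{23} = - \frac{15}{416} - \frac{2045}{23} = - \frac{851065}{9568}$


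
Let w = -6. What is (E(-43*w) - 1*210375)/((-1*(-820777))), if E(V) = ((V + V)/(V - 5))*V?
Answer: -53091747/207656581 ≈ -0.25567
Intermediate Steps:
E(V) = 2*V**2/(-5 + V) (E(V) = ((2*V)/(-5 + V))*V = (2*V/(-5 + V))*V = 2*V**2/(-5 + V))
(E(-43*w) - 1*210375)/((-1*(-820777))) = (2*(-43*(-6))**2/(-5 - 43*(-6)) - 1*210375)/((-1*(-820777))) = (2*258**2/(-5 + 258) - 210375)/820777 = (2*66564/253 - 210375)*(1/820777) = (2*66564*(1/253) - 210375)*(1/820777) = (133128/253 - 210375)*(1/820777) = -53091747/253*1/820777 = -53091747/207656581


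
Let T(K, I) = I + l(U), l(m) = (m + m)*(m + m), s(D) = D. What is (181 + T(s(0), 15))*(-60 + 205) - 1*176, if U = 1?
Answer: 28824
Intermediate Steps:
l(m) = 4*m² (l(m) = (2*m)*(2*m) = 4*m²)
T(K, I) = 4 + I (T(K, I) = I + 4*1² = I + 4*1 = I + 4 = 4 + I)
(181 + T(s(0), 15))*(-60 + 205) - 1*176 = (181 + (4 + 15))*(-60 + 205) - 1*176 = (181 + 19)*145 - 176 = 200*145 - 176 = 29000 - 176 = 28824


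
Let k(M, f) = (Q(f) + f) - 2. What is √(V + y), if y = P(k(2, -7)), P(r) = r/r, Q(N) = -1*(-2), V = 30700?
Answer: √30701 ≈ 175.22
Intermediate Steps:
Q(N) = 2
k(M, f) = f (k(M, f) = (2 + f) - 2 = f)
P(r) = 1
y = 1
√(V + y) = √(30700 + 1) = √30701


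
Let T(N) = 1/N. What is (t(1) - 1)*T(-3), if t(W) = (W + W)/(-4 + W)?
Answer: 5/9 ≈ 0.55556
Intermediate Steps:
t(W) = 2*W/(-4 + W) (t(W) = (2*W)/(-4 + W) = 2*W/(-4 + W))
(t(1) - 1)*T(-3) = (2*1/(-4 + 1) - 1)/(-3) = (2*1/(-3) - 1)*(-⅓) = (2*1*(-⅓) - 1)*(-⅓) = (-⅔ - 1)*(-⅓) = -5/3*(-⅓) = 5/9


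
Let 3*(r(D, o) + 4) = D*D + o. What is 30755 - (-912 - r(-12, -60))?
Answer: 31691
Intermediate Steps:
r(D, o) = -4 + o/3 + D²/3 (r(D, o) = -4 + (D*D + o)/3 = -4 + (D² + o)/3 = -4 + (o + D²)/3 = -4 + (o/3 + D²/3) = -4 + o/3 + D²/3)
30755 - (-912 - r(-12, -60)) = 30755 - (-912 - (-4 + (⅓)*(-60) + (⅓)*(-12)²)) = 30755 - (-912 - (-4 - 20 + (⅓)*144)) = 30755 - (-912 - (-4 - 20 + 48)) = 30755 - (-912 - 1*24) = 30755 - (-912 - 24) = 30755 - 1*(-936) = 30755 + 936 = 31691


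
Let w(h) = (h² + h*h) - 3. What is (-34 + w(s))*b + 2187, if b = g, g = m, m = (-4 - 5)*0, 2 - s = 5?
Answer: 2187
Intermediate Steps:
s = -3 (s = 2 - 1*5 = 2 - 5 = -3)
m = 0 (m = -9*0 = 0)
g = 0
w(h) = -3 + 2*h² (w(h) = (h² + h²) - 3 = 2*h² - 3 = -3 + 2*h²)
b = 0
(-34 + w(s))*b + 2187 = (-34 + (-3 + 2*(-3)²))*0 + 2187 = (-34 + (-3 + 2*9))*0 + 2187 = (-34 + (-3 + 18))*0 + 2187 = (-34 + 15)*0 + 2187 = -19*0 + 2187 = 0 + 2187 = 2187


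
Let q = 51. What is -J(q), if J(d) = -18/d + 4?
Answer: -62/17 ≈ -3.6471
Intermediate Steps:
J(d) = 4 - 18/d (J(d) = -18/d + 4 = 4 - 18/d)
-J(q) = -(4 - 18/51) = -(4 - 18*1/51) = -(4 - 6/17) = -1*62/17 = -62/17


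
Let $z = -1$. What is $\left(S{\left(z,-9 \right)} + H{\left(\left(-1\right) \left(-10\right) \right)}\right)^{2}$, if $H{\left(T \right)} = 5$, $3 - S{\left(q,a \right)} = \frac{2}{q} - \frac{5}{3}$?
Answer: $\frac{1225}{9} \approx 136.11$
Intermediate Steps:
$S{\left(q,a \right)} = \frac{14}{3} - \frac{2}{q}$ ($S{\left(q,a \right)} = 3 - \left(\frac{2}{q} - \frac{5}{3}\right) = 3 - \left(- \frac{5}{3} + \frac{2}{q}\right) = 3 + \left(\frac{5}{3} - \frac{2}{q}\right) = \frac{14}{3} - \frac{2}{q}$)
$\left(S{\left(z,-9 \right)} + H{\left(\left(-1\right) \left(-10\right) \right)}\right)^{2} = \left(\left(\frac{14}{3} - \frac{2}{-1}\right) + 5\right)^{2} = \left(\left(\frac{14}{3} - -2\right) + 5\right)^{2} = \left(\left(\frac{14}{3} + 2\right) + 5\right)^{2} = \left(\frac{20}{3} + 5\right)^{2} = \left(\frac{35}{3}\right)^{2} = \frac{1225}{9}$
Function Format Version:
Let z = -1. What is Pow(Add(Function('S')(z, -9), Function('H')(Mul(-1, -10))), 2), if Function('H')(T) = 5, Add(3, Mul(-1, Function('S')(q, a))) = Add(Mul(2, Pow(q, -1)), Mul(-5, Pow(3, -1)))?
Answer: Rational(1225, 9) ≈ 136.11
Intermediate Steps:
Function('S')(q, a) = Add(Rational(14, 3), Mul(-2, Pow(q, -1))) (Function('S')(q, a) = Add(3, Mul(-1, Add(Mul(2, Pow(q, -1)), Mul(-5, Pow(3, -1))))) = Add(3, Mul(-1, Add(Mul(2, Pow(q, -1)), Mul(-5, Rational(1, 3))))) = Add(3, Mul(-1, Add(Mul(2, Pow(q, -1)), Rational(-5, 3)))) = Add(3, Mul(-1, Add(Rational(-5, 3), Mul(2, Pow(q, -1))))) = Add(3, Add(Rational(5, 3), Mul(-2, Pow(q, -1)))) = Add(Rational(14, 3), Mul(-2, Pow(q, -1))))
Pow(Add(Function('S')(z, -9), Function('H')(Mul(-1, -10))), 2) = Pow(Add(Add(Rational(14, 3), Mul(-2, Pow(-1, -1))), 5), 2) = Pow(Add(Add(Rational(14, 3), Mul(-2, -1)), 5), 2) = Pow(Add(Add(Rational(14, 3), 2), 5), 2) = Pow(Add(Rational(20, 3), 5), 2) = Pow(Rational(35, 3), 2) = Rational(1225, 9)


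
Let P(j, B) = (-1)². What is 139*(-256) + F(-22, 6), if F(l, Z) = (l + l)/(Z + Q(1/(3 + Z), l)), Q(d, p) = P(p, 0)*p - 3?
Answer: -676052/19 ≈ -35582.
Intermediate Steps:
P(j, B) = 1
Q(d, p) = -3 + p (Q(d, p) = 1*p - 3 = p - 3 = -3 + p)
F(l, Z) = 2*l/(-3 + Z + l) (F(l, Z) = (l + l)/(Z + (-3 + l)) = (2*l)/(-3 + Z + l) = 2*l/(-3 + Z + l))
139*(-256) + F(-22, 6) = 139*(-256) + 2*(-22)/(-3 + 6 - 22) = -35584 + 2*(-22)/(-19) = -35584 + 2*(-22)*(-1/19) = -35584 + 44/19 = -676052/19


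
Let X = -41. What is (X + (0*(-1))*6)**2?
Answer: 1681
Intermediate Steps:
(X + (0*(-1))*6)**2 = (-41 + (0*(-1))*6)**2 = (-41 + 0*6)**2 = (-41 + 0)**2 = (-41)**2 = 1681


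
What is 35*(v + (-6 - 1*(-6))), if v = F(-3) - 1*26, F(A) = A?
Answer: -1015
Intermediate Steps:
v = -29 (v = -3 - 1*26 = -3 - 26 = -29)
35*(v + (-6 - 1*(-6))) = 35*(-29 + (-6 - 1*(-6))) = 35*(-29 + (-6 + 6)) = 35*(-29 + 0) = 35*(-29) = -1015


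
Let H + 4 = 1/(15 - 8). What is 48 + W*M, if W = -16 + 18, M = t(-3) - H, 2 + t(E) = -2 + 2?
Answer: 362/7 ≈ 51.714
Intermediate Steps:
t(E) = -2 (t(E) = -2 + (-2 + 2) = -2 + 0 = -2)
H = -27/7 (H = -4 + 1/(15 - 8) = -4 + 1/7 = -27/7 ≈ -3.8571)
M = 13/7 (M = -2 - 1*(-27/7) = -2 + 27/7 = 13/7 ≈ 1.8571)
W = 2
48 + W*M = 48 + 2*(13/7) = 48 + 26/7 = 362/7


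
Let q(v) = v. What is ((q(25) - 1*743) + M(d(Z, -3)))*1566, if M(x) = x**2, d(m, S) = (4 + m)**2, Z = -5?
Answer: -1122822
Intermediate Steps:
((q(25) - 1*743) + M(d(Z, -3)))*1566 = ((25 - 1*743) + ((4 - 5)**2)**2)*1566 = ((25 - 743) + ((-1)**2)**2)*1566 = (-718 + 1**2)*1566 = (-718 + 1)*1566 = -717*1566 = -1122822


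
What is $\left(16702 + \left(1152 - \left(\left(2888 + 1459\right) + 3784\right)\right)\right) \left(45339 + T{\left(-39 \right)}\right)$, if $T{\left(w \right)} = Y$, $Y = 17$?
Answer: $440996388$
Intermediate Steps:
$T{\left(w \right)} = 17$
$\left(16702 + \left(1152 - \left(\left(2888 + 1459\right) + 3784\right)\right)\right) \left(45339 + T{\left(-39 \right)}\right) = \left(16702 + \left(1152 - \left(\left(2888 + 1459\right) + 3784\right)\right)\right) \left(45339 + 17\right) = \left(16702 + \left(1152 - \left(4347 + 3784\right)\right)\right) 45356 = \left(16702 + \left(1152 - 8131\right)\right) 45356 = \left(16702 - 6979\right) 45356 = 9723 \cdot 45356 = 440996388$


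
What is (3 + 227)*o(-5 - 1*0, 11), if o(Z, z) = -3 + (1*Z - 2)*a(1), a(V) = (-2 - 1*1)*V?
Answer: 4140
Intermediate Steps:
a(V) = -3*V (a(V) = (-2 - 1)*V = -3*V)
o(Z, z) = 3 - 3*Z (o(Z, z) = -3 + (1*Z - 2)*(-3*1) = -3 + (Z - 2)*(-3) = -3 + (-2 + Z)*(-3) = -3 + (6 - 3*Z) = 3 - 3*Z)
(3 + 227)*o(-5 - 1*0, 11) = (3 + 227)*(3 - 3*(-5 - 1*0)) = 230*(3 - 3*(-5 + 0)) = 230*(3 - 3*(-5)) = 230*(3 + 15) = 230*18 = 4140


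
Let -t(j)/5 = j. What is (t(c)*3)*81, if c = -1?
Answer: 1215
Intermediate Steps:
t(j) = -5*j
(t(c)*3)*81 = (-5*(-1)*3)*81 = (5*3)*81 = 15*81 = 1215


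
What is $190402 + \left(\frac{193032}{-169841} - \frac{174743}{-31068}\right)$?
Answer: $\frac{143528959777609}{753802884} \approx 1.9041 \cdot 10^{5}$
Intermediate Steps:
$190402 + \left(\frac{193032}{-169841} - \frac{174743}{-31068}\right) = 190402 + \left(193032 \left(- \frac{1}{169841}\right) - - \frac{174743}{31068}\right) = 190402 + \left(- \frac{27576}{24263} + \frac{174743}{31068}\right) = 190402 + \frac{3383058241}{753802884} = \frac{143528959777609}{753802884}$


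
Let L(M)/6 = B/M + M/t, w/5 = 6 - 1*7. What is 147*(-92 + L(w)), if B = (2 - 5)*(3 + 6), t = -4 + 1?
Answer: -36456/5 ≈ -7291.2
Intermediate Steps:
t = -3
B = -27 (B = -3*9 = -27)
w = -5 (w = 5*(6 - 1*7) = 5*(6 - 7) = 5*(-1) = -5)
L(M) = -162/M - 2*M (L(M) = 6*(-27/M + M/(-3)) = 6*(-27/M + M*(-1/3)) = 6*(-27/M - M/3) = -162/M - 2*M)
147*(-92 + L(w)) = 147*(-92 + (-162/(-5) - 2*(-5))) = 147*(-92 + (-162*(-1/5) + 10)) = 147*(-92 + (162/5 + 10)) = 147*(-92 + 212/5) = 147*(-248/5) = -36456/5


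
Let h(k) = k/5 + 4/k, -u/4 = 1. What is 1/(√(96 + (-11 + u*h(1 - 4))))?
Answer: √20865/1391 ≈ 0.10384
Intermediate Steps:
u = -4 (u = -4*1 = -4)
h(k) = 4/k + k/5 (h(k) = k*(⅕) + 4/k = k/5 + 4/k = 4/k + k/5)
1/(√(96 + (-11 + u*h(1 - 4)))) = 1/(√(96 + (-11 - 4*(4/(1 - 4) + (1 - 4)/5)))) = 1/(√(96 + (-11 - 4*(4/(-3) + (⅕)*(-3))))) = 1/(√(96 + (-11 - 4*(4*(-⅓) - ⅗)))) = 1/(√(96 + (-11 - 4*(-4/3 - ⅗)))) = 1/(√(96 + (-11 - 4*(-29/15)))) = 1/(√(96 + (-11 + 116/15))) = 1/(√(96 - 49/15)) = 1/(√(1391/15)) = 1/(√20865/15) = √20865/1391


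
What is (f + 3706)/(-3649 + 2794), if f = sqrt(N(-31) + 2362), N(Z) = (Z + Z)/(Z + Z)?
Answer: -3706/855 - sqrt(2363)/855 ≈ -4.3914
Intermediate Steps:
N(Z) = 1 (N(Z) = (2*Z)/((2*Z)) = (2*Z)*(1/(2*Z)) = 1)
f = sqrt(2363) (f = sqrt(1 + 2362) = sqrt(2363) ≈ 48.611)
(f + 3706)/(-3649 + 2794) = (sqrt(2363) + 3706)/(-3649 + 2794) = (3706 + sqrt(2363))/(-855) = (3706 + sqrt(2363))*(-1/855) = -3706/855 - sqrt(2363)/855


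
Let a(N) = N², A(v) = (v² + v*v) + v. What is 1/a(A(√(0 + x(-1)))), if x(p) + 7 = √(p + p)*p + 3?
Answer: -1/((1 + 2*√(-4 - I*√2))²*(4 + I*√2)) ≈ 0.0051773 - 0.011016*I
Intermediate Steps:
x(p) = -4 + √2*p^(3/2) (x(p) = -7 + (√(p + p)*p + 3) = -7 + (√(2*p)*p + 3) = -7 + ((√2*√p)*p + 3) = -7 + (√2*p^(3/2) + 3) = -7 + (3 + √2*p^(3/2)) = -4 + √2*p^(3/2))
A(v) = v + 2*v² (A(v) = (v² + v²) + v = 2*v² + v = v + 2*v²)
1/a(A(√(0 + x(-1)))) = 1/((√(0 + (-4 + √2*(-1)^(3/2)))*(1 + 2*√(0 + (-4 + √2*(-1)^(3/2)))))²) = 1/((√(0 + (-4 + √2*(-I)))*(1 + 2*√(0 + (-4 + √2*(-I)))))²) = 1/((√(0 + (-4 - I*√2))*(1 + 2*√(0 + (-4 - I*√2))))²) = 1/((√(-4 - I*√2)*(1 + 2*√(-4 - I*√2)))²) = 1/((1 + 2*√(-4 - I*√2))²*(-4 - I*√2))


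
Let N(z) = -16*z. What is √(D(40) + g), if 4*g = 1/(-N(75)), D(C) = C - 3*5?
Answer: 7*√7347/120 ≈ 5.0000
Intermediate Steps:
D(C) = -15 + C (D(C) = C - 15 = -15 + C)
g = 1/4800 (g = 1/(4*((-(-16)*75))) = 1/(4*((-1*(-1200)))) = (¼)/1200 = (¼)*(1/1200) = 1/4800 ≈ 0.00020833)
√(D(40) + g) = √((-15 + 40) + 1/4800) = √(25 + 1/4800) = √(120001/4800) = 7*√7347/120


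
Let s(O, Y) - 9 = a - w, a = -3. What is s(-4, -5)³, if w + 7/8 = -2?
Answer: 357911/512 ≈ 699.04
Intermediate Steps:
w = -23/8 (w = -7/8 - 2 = -23/8 ≈ -2.8750)
s(O, Y) = 71/8 (s(O, Y) = 9 + (-3 - 1*(-23/8)) = 9 + (-3 + 23/8) = 9 - ⅛ = 71/8)
s(-4, -5)³ = (71/8)³ = 357911/512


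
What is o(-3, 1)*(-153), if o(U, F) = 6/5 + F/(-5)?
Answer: -153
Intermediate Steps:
o(U, F) = 6/5 - F/5 (o(U, F) = 6*(⅕) + F*(-⅕) = 6/5 - F/5)
o(-3, 1)*(-153) = (6/5 - ⅕*1)*(-153) = (6/5 - ⅕)*(-153) = 1*(-153) = -153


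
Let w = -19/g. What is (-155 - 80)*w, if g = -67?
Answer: -4465/67 ≈ -66.642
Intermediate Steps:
w = 19/67 (w = -19/(-67) = -19*(-1/67) = 19/67 ≈ 0.28358)
(-155 - 80)*w = (-155 - 80)*(19/67) = -235*19/67 = -4465/67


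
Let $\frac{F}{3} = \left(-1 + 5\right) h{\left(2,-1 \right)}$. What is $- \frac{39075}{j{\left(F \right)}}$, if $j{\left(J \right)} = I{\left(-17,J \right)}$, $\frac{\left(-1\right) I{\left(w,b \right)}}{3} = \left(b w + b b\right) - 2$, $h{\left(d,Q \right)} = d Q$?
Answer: $\frac{13025}{982} \approx 13.264$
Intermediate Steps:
$h{\left(d,Q \right)} = Q d$
$F = -24$ ($F = 3 \left(-1 + 5\right) \left(\left(-1\right) 2\right) = 3 \cdot 4 \left(-2\right) = 3 \left(-8\right) = -24$)
$I{\left(w,b \right)} = 6 - 3 b^{2} - 3 b w$ ($I{\left(w,b \right)} = - 3 \left(\left(b w + b b\right) - 2\right) = - 3 \left(\left(b w + b^{2}\right) - 2\right) = - 3 \left(\left(b^{2} + b w\right) - 2\right) = - 3 \left(-2 + b^{2} + b w\right) = 6 - 3 b^{2} - 3 b w$)
$j{\left(J \right)} = 6 - 3 J^{2} + 51 J$ ($j{\left(J \right)} = 6 - 3 J^{2} - 3 J \left(-17\right) = 6 - 3 J^{2} + 51 J$)
$- \frac{39075}{j{\left(F \right)}} = - \frac{39075}{6 - 3 \left(-24\right)^{2} + 51 \left(-24\right)} = - \frac{39075}{6 - 1728 - 1224} = - \frac{39075}{-2946} = \left(-39075\right) \left(- \frac{1}{2946}\right) = \frac{13025}{982}$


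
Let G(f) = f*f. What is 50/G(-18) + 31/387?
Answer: 1633/6966 ≈ 0.23442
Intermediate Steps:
G(f) = f²
50/G(-18) + 31/387 = 50/((-18)²) + 31/387 = 50/324 + 31*(1/387) = 50*(1/324) + 31/387 = 25/162 + 31/387 = 1633/6966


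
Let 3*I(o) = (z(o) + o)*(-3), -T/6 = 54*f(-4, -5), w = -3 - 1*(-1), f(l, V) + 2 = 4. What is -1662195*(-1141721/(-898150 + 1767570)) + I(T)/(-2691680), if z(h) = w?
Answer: 25540852716502933/11701002128 ≈ 2.1828e+6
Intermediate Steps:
f(l, V) = 2 (f(l, V) = -2 + 4 = 2)
w = -2 (w = -3 + 1 = -2)
z(h) = -2
T = -648 (T = -324*2 = -6*108 = -648)
I(o) = 2 - o (I(o) = ((-2 + o)*(-3))/3 = (6 - 3*o)/3 = 2 - o)
-1662195*(-1141721/(-898150 + 1767570)) + I(T)/(-2691680) = -1662195*(-1141721/(-898150 + 1767570)) + (2 - 1*(-648))/(-2691680) = -1662195/(869420*(-1/1141721)) + (2 + 648)*(-1/2691680) = -1662195/(-869420/1141721) + 650*(-1/2691680) = -1662195*(-1141721/869420) - 65/269168 = 379552587519/173884 - 65/269168 = 25540852716502933/11701002128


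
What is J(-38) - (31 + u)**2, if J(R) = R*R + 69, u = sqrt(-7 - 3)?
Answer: 562 - 62*I*sqrt(10) ≈ 562.0 - 196.06*I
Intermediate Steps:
u = I*sqrt(10) (u = sqrt(-10) = I*sqrt(10) ≈ 3.1623*I)
J(R) = 69 + R**2 (J(R) = R**2 + 69 = 69 + R**2)
J(-38) - (31 + u)**2 = (69 + (-38)**2) - (31 + I*sqrt(10))**2 = (69 + 1444) - (31 + I*sqrt(10))**2 = 1513 - (31 + I*sqrt(10))**2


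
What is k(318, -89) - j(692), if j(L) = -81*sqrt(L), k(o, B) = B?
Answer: -89 + 162*sqrt(173) ≈ 2041.8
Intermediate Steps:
k(318, -89) - j(692) = -89 - (-81)*sqrt(692) = -89 - (-81)*2*sqrt(173) = -89 - (-162)*sqrt(173) = -89 + 162*sqrt(173)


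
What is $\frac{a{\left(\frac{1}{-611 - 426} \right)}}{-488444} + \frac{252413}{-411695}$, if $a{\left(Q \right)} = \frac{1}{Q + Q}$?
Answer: $- \frac{14479547237}{23657641480} \approx -0.61205$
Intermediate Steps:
$a{\left(Q \right)} = \frac{1}{2 Q}$
$\frac{a{\left(\frac{1}{-611 - 426} \right)}}{-488444} + \frac{252413}{-411695} = \frac{\frac{1}{2} \frac{1}{\frac{1}{-611 - 426}}}{-488444} + \frac{252413}{-411695} = \frac{1}{2 \frac{1}{-1037}} \left(- \frac{1}{488444}\right) + 252413 \left(- \frac{1}{411695}\right) = \frac{1}{2 \left(- \frac{1}{1037}\right)} \left(- \frac{1}{488444}\right) - \frac{252413}{411695} = \frac{1}{2} \left(-1037\right) \left(- \frac{1}{488444}\right) - \frac{252413}{411695} = \left(- \frac{1037}{2}\right) \left(- \frac{1}{488444}\right) - \frac{252413}{411695} = \frac{61}{57464} - \frac{252413}{411695} = - \frac{14479547237}{23657641480}$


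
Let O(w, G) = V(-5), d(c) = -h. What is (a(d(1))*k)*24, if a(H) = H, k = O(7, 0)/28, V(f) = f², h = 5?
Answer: -750/7 ≈ -107.14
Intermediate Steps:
d(c) = -5 (d(c) = -1*5 = -5)
O(w, G) = 25 (O(w, G) = (-5)² = 25)
k = 25/28 ≈ 0.89286
(a(d(1))*k)*24 = -5*25/28*24 = -125/28*24 = -750/7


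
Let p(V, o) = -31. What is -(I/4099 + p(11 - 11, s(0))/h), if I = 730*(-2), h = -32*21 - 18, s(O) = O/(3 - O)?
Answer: 880331/2828310 ≈ 0.31126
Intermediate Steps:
h = -690 (h = -672 - 18 = -690)
I = -1460
-(I/4099 + p(11 - 11, s(0))/h) = -(-1460/4099 - 31/(-690)) = -(-1460*1/4099 - 31*(-1/690)) = -(-1460/4099 + 31/690) = -1*(-880331/2828310) = 880331/2828310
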